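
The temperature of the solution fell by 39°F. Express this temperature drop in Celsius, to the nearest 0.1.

21.7°C

Only the scale ratio 5/9 matters for a change in temperature.
39 × 5/9 = 21.7.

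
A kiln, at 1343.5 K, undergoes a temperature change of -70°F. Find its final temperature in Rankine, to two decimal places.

2348.30°R

Initial temperature in Celsius: 1343.5 - 273.15 = 1070.3500°C.
The 70°F change is an interval, so only the factor 5/9 applies: -70 × 5/9 = -38.8889°C.
Final Celsius temperature: 1070.3500 - 38.8889 = 1031.4611°C.
In Rankine: 1031.4611 × 1.8 + 491.67 = 2348.30°R.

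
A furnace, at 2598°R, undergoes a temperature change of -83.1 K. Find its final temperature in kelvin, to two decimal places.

Initial temperature in Celsius: (2598 - 491.67) × 5/9 = 1170.1833°C.
The 83.1 K change is an interval; Kelvin and Celsius degrees are the same size, so ΔC = -83.1°C.
Final Celsius temperature: 1170.1833 - 83.1000 = 1087.0833°C.
In kelvin: 1087.0833 + 273.15 = 1360.23 K.

1360.23 K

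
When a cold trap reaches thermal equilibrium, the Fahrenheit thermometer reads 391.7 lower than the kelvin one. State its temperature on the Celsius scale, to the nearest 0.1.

Let x be the kelvin reading; then the Fahrenheit reading is 1.8·x - 459.67.
(1.8·x - 459.67) - x = -391.7  ⇒  (0.8)·x = 67.97  ⇒  x = 84.9625 K.
In Celsius: 84.9625 - 273.15 = -188.2°C.

-188.2°C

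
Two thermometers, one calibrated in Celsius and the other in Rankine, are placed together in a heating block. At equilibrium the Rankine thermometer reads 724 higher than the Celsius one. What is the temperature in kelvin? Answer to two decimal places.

563.56 K

Let x be the Celsius reading; then the Rankine reading is 1.8·x + 491.67.
(1.8·x + 491.67) - x = 724  ⇒  (0.8)·x = 232.33  ⇒  x = 290.4125°C.
In kelvin: 290.4125 + 273.15 = 563.56 K.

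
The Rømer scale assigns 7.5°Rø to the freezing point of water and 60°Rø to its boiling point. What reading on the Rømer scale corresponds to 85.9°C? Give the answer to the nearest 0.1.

52.6°Rø

Linearly onto the Rømer scale: 7.5 + (85.9000 / 100) × (60 - 7.5) = 52.6°Rø.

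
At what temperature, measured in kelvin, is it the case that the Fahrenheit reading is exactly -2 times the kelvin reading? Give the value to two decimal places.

Let K be the kelvin reading. The Fahrenheit reading is F = 1.8·K - 459.67.
Require F = -2·K: 1.8·K - 459.67 = -2·K.
(3.8)·K = 459.67  ⇒  K = 120.97.

120.97 K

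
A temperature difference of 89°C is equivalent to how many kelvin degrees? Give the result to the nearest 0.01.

Celsius and kelvin degrees are the same size, so the interval is unchanged: 89.00.

89.00 K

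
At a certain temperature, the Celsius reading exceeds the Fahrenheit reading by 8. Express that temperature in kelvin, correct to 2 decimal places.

Let x be the Celsius reading; then the Fahrenheit reading is 1.8·x + 32.
(1.8·x + 32) - x = -8  ⇒  (0.8)·x = -40  ⇒  x = -50.0000°C.
In kelvin: -50.0000 + 273.15 = 223.15 K.

223.15 K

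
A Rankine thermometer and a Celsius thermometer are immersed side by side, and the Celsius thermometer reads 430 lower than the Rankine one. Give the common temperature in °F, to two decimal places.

Let x be the Rankine reading; then the Celsius reading is 5/9·x - 273.15.
(5/9·x - 273.15) - x = -430  ⇒  (-4/9)·x = -156.85  ⇒  x = 352.9125°R.
In Celsius: (352.9125 - 491.67) × 5/9 = -77.0875°C.
In Fahrenheit: -77.0875 × 1.8 + 32 = -106.76°F.

-106.76°F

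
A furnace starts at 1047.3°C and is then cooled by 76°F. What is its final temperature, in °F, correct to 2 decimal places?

1841.14°F

The 76°F change is an interval, so only the factor 5/9 applies: -76 × 5/9 = -42.2222°C.
Final Celsius temperature: 1047.3000 - 42.2222 = 1005.0778°C.
In Fahrenheit: 1005.0778 × 1.8 + 32 = 1841.14°F.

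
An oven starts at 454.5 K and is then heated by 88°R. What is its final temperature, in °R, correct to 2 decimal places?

906.10°R

Initial temperature in Celsius: 454.5 - 273.15 = 181.3500°C.
The 88°R change is an interval, so only the factor 5/9 applies: +88 × 5/9 = +48.8889°C.
Final Celsius temperature: 181.3500 + 48.8889 = 230.2389°C.
In Rankine: 230.2389 × 1.8 + 491.67 = 906.10°R.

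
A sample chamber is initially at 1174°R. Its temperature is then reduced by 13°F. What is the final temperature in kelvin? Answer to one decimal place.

645.0 K

Initial temperature in Celsius: (1174 - 491.67) × 5/9 = 379.0722°C.
The 13°F change is an interval, so only the factor 5/9 applies: -13 × 5/9 = -7.2222°C.
Final Celsius temperature: 379.0722 - 7.2222 = 371.8500°C.
In kelvin: 371.8500 + 273.15 = 645.0 K.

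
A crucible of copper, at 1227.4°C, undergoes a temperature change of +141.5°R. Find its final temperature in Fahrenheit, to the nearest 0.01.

2382.82°F

The 141.5°R change is an interval, so only the factor 5/9 applies: +141.5 × 5/9 = +78.6111°C.
Final Celsius temperature: 1227.4000 + 78.6111 = 1306.0111°C.
In Fahrenheit: 1306.0111 × 1.8 + 32 = 2382.82°F.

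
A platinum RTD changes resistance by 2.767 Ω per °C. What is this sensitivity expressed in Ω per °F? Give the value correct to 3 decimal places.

1.537 Ω per °F

Since only a temperature interval is involved, the additive offset between the scales drops out.
A change of 1°F is a change of 5/9°C, so per °F the value is 2.767 × 5/9 = 1.537.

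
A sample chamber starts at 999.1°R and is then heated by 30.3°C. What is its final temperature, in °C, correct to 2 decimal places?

312.21°C

Initial temperature in Celsius: (999.1 - 491.67) × 5/9 = 281.9056°C.
Final Celsius temperature: 281.9056 + 30.3000 = 312.2056°C.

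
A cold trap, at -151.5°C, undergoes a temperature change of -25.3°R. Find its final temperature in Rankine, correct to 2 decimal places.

The 25.3°R change is an interval, so only the factor 5/9 applies: -25.3 × 5/9 = -14.0556°C.
Final Celsius temperature: -151.5000 - 14.0556 = -165.5556°C.
In Rankine: -165.5556 × 1.8 + 491.67 = 193.67°R.

193.67°R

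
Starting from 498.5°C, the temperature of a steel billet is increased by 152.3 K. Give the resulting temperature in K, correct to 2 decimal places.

The 152.3 K change is an interval; Kelvin and Celsius degrees are the same size, so ΔC = +152.3°C.
Final Celsius temperature: 498.5000 + 152.3000 = 650.8000°C.
In kelvin: 650.8000 + 273.15 = 923.95 K.

923.95 K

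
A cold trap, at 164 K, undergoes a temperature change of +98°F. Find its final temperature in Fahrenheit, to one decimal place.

-66.5°F

Initial temperature in Celsius: 164 - 273.15 = -109.1500°C.
The 98°F change is an interval, so only the factor 5/9 applies: +98 × 5/9 = +54.4444°C.
Final Celsius temperature: -109.1500 + 54.4444 = -54.7056°C.
In Fahrenheit: -54.7056 × 1.8 + 32 = -66.5°F.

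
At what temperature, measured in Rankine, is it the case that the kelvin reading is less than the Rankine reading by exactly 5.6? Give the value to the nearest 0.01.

12.60°R

Let R be the Rankine reading. The kelvin reading is K = 5/9·R.
Require K - R = -5.6: (-4/9)·R = -5.6.
R = (-5.6) / (-4/9) = 12.60.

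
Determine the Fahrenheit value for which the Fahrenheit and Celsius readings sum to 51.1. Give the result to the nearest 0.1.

44.3°F

Let F be the Fahrenheit reading. The Celsius reading is C = 5/9·F - 17.7778.
Require F + C = 51.1: (14/9)·F - 17.7778 = 51.1.
F = (51.1 + 17.7778) / (14/9) = 44.3.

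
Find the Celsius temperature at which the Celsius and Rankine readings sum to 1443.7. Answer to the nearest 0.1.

Let C be the Celsius reading. The Rankine reading is R = 1.8·C + 491.67.
Require C + R = 1443.7: (2.8)·C + 491.67 = 1443.7.
C = (1443.7 - 491.67) / (2.8) = 340.0.

340.0°C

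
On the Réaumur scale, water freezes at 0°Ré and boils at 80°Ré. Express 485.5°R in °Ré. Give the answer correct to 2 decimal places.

First in Celsius: (485.5 - 491.67) × 5/9 = -3.4278°C.
Linearly onto the Réaumur scale: 0 + (-3.4278 / 100) × (80 - 0) = -2.74°Ré.

-2.74°Ré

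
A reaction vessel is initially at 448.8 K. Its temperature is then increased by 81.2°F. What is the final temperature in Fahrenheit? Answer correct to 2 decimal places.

429.37°F

Initial temperature in Celsius: 448.8 - 273.15 = 175.6500°C.
The 81.2°F change is an interval, so only the factor 5/9 applies: +81.2 × 5/9 = +45.1111°C.
Final Celsius temperature: 175.6500 + 45.1111 = 220.7611°C.
In Fahrenheit: 220.7611 × 1.8 + 32 = 429.37°F.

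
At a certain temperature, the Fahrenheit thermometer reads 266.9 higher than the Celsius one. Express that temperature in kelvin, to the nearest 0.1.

Let x be the Celsius reading; then the Fahrenheit reading is 1.8·x + 32.
(1.8·x + 32) - x = 266.9  ⇒  (0.8)·x = 234.9  ⇒  x = 293.6250°C.
In kelvin: 293.6250 + 273.15 = 566.8 K.

566.8 K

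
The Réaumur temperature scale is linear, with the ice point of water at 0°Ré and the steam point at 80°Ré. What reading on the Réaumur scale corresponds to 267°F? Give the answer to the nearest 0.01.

104.44°Ré

First in Celsius: (267 - 32) × 5/9 = 130.5556°C.
Linearly onto the Réaumur scale: 0 + (130.5556 / 100) × (80 - 0) = 104.44°Ré.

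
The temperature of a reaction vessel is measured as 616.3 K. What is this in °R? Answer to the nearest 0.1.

1109.3°R

In Celsius: 616.3 - 273.15 = 343.1500°C.
In Rankine: 343.1500 × 1.8 + 491.67 = 1109.3°R.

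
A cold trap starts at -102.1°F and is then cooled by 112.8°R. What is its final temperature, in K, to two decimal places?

135.98 K

Initial temperature in Celsius: (-102.1 - 32) × 5/9 = -74.5000°C.
The 112.8°R change is an interval, so only the factor 5/9 applies: -112.8 × 5/9 = -62.6667°C.
Final Celsius temperature: -74.5000 - 62.6667 = -137.1667°C.
In kelvin: -137.1667 + 273.15 = 135.98 K.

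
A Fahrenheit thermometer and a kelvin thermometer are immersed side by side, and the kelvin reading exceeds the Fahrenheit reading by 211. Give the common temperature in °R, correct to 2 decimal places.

Let x be the Fahrenheit reading; then the kelvin reading is 5/9·x + 255.372.
(5/9·x + 255.372) - x = 211  ⇒  (-4/9)·x = -44.3722  ⇒  x = 99.8375°F.
In Celsius: (99.8375 - 32) × 5/9 = 37.6875°C.
In Rankine: 37.6875 × 1.8 + 491.67 = 559.51°R.

559.51°R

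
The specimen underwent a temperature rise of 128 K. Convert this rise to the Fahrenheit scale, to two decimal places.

An interval of 1 K corresponds to 1.8°F.
128 × 1.8 = 230.40.

230.40°F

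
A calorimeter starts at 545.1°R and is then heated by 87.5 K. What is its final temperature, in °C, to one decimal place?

Initial temperature in Celsius: (545.1 - 491.67) × 5/9 = 29.6833°C.
The 87.5 K change is an interval; Kelvin and Celsius degrees are the same size, so ΔC = +87.5°C.
Final Celsius temperature: 29.6833 + 87.5000 = 117.1833°C.

117.2°C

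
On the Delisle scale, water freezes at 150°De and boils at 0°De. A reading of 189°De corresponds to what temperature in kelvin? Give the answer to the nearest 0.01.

Linear interpolation between the fixed points: C = (189 - 150) × 100 / (0 - 150) = -26.0000°C.
Then -26.0000 + 273.15 = 247.15 K.

247.15 K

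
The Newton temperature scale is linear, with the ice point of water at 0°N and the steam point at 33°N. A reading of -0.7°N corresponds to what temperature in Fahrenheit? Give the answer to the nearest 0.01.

28.18°F

Linear interpolation between the fixed points: C = (-0.7 - 0) × 100 / (33 - 0) = -2.1212°C.
Then -2.1212 × 1.8 + 32 = 28.18°F.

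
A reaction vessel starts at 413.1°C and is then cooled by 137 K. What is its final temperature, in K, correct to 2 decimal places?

549.25 K

The 137 K change is an interval; Kelvin and Celsius degrees are the same size, so ΔC = -137°C.
Final Celsius temperature: 413.1000 - 137.0000 = 276.1000°C.
In kelvin: 276.1000 + 273.15 = 549.25 K.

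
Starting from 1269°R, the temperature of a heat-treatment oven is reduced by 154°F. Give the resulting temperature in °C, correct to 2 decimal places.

Initial temperature in Celsius: (1269 - 491.67) × 5/9 = 431.8500°C.
The 154°F change is an interval, so only the factor 5/9 applies: -154 × 5/9 = -85.5556°C.
Final Celsius temperature: 431.8500 - 85.5556 = 346.2944°C.

346.29°C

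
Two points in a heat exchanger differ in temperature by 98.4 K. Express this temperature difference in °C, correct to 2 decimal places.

98.40°C

Kelvin and Celsius degrees are the same size, so the interval is unchanged: 98.40.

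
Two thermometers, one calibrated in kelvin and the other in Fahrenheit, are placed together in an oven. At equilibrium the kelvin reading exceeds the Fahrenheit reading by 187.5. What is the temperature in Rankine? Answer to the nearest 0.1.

612.4°R

Let x be the kelvin reading; then the Fahrenheit reading is 1.8·x - 459.67.
(1.8·x - 459.67) - x = -187.5  ⇒  (0.8)·x = 272.17  ⇒  x = 340.2125 K.
In Celsius: 340.2125 - 273.15 = 67.0625°C.
In Rankine: 67.0625 × 1.8 + 491.67 = 612.4°R.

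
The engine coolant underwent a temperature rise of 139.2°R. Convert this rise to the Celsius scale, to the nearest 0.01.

77.33°C

Only the scale ratio 5/9 matters for a change in temperature.
139.2 × 5/9 = 77.33.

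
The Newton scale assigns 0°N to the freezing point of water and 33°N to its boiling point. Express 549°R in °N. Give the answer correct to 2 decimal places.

First in Celsius: (549 - 491.67) × 5/9 = 31.8500°C.
Linearly onto the Newton scale: 0 + (31.8500 / 100) × (33 - 0) = 10.51°N.

10.51°N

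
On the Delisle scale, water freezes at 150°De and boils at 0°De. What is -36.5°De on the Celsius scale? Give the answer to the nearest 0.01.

124.33°C

Linear interpolation between the fixed points: C = (-36.5 - 150) × 100 / (0 - 150) = 124.3333°C.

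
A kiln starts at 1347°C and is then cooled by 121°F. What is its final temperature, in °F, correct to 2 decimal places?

The 121°F change is an interval, so only the factor 5/9 applies: -121 × 5/9 = -67.2222°C.
Final Celsius temperature: 1347.0000 - 67.2222 = 1279.7778°C.
In Fahrenheit: 1279.7778 × 1.8 + 32 = 2335.60°F.

2335.60°F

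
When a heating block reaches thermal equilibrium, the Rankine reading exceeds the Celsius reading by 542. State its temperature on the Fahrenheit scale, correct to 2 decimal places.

Let x be the Celsius reading; then the Rankine reading is 1.8·x + 491.67.
(1.8·x + 491.67) - x = 542  ⇒  (0.8)·x = 50.33  ⇒  x = 62.9125°C.
In Fahrenheit: 62.9125 × 1.8 + 32 = 145.24°F.

145.24°F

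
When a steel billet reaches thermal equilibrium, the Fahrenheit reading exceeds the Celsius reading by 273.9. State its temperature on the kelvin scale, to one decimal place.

Let x be the Celsius reading; then the Fahrenheit reading is 1.8·x + 32.
(1.8·x + 32) - x = 273.9  ⇒  (0.8)·x = 241.9  ⇒  x = 302.3750°C.
In kelvin: 302.3750 + 273.15 = 575.5 K.

575.5 K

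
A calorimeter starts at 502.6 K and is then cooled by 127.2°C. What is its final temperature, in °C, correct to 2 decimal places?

Initial temperature in Celsius: 502.6 - 273.15 = 229.4500°C.
Final Celsius temperature: 229.4500 - 127.2000 = 102.2500°C.

102.25°C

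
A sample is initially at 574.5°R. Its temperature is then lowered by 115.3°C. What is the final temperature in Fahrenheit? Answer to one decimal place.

-92.7°F

Initial temperature in Celsius: (574.5 - 491.67) × 5/9 = 46.0167°C.
Final Celsius temperature: 46.0167 - 115.3000 = -69.2833°C.
In Fahrenheit: -69.2833 × 1.8 + 32 = -92.7°F.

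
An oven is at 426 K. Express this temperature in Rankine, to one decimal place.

766.8°R

In Celsius: 426 - 273.15 = 152.8500°C.
In Rankine: 152.8500 × 1.8 + 491.67 = 766.8°R.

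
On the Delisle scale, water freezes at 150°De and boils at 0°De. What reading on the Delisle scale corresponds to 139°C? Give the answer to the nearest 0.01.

-58.50°De

Linearly onto the Delisle scale: 150 + (139.0000 / 100) × (0 - 150) = -58.50°De.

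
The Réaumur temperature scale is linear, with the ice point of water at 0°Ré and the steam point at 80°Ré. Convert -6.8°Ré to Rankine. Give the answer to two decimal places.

Linear interpolation between the fixed points: C = (-6.8 - 0) × 100 / (80 - 0) = -8.5000°C.
Then -8.5000 × 1.8 + 491.67 = 476.37°R.

476.37°R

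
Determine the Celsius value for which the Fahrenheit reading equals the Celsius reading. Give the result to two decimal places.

-40.00°C

Let C be the Celsius reading. The Fahrenheit reading is F = 1.8·C + 32.
Set F = C: 1.8·C + 32 = C.
(0.8)·C = -32  ⇒  C = -40.00.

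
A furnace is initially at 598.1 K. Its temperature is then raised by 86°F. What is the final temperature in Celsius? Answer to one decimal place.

Initial temperature in Celsius: 598.1 - 273.15 = 324.9500°C.
The 86°F change is an interval, so only the factor 5/9 applies: +86 × 5/9 = +47.7778°C.
Final Celsius temperature: 324.9500 + 47.7778 = 372.7278°C.

372.7°C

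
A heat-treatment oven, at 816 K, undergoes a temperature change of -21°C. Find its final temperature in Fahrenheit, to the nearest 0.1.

Initial temperature in Celsius: 816 - 273.15 = 542.8500°C.
Final Celsius temperature: 542.8500 - 21.0000 = 521.8500°C.
In Fahrenheit: 521.8500 × 1.8 + 32 = 971.3°F.

971.3°F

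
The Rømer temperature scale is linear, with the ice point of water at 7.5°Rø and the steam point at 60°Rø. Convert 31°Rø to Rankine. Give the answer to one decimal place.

Linear interpolation between the fixed points: C = (31 - 7.5) × 100 / (60 - 7.5) = 44.7619°C.
Then 44.7619 × 1.8 + 491.67 = 572.2°R.

572.2°R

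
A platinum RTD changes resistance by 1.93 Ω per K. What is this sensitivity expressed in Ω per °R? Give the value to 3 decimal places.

1.072 Ω per °R

Since only a temperature interval is involved, the additive offset between the scales drops out.
A change of 1°R is a change of 5/9 K, so per °R the value is 1.93 × 5/9 = 1.072.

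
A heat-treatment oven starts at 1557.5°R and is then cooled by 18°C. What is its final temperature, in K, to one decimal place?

Initial temperature in Celsius: (1557.5 - 491.67) × 5/9 = 592.1278°C.
Final Celsius temperature: 592.1278 - 18.0000 = 574.1278°C.
In kelvin: 574.1278 + 273.15 = 847.3 K.

847.3 K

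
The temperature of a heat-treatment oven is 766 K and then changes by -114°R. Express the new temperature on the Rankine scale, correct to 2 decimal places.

1264.80°R

Initial temperature in Celsius: 766 - 273.15 = 492.8500°C.
The 114°R change is an interval, so only the factor 5/9 applies: -114 × 5/9 = -63.3333°C.
Final Celsius temperature: 492.8500 - 63.3333 = 429.5167°C.
In Rankine: 429.5167 × 1.8 + 491.67 = 1264.80°R.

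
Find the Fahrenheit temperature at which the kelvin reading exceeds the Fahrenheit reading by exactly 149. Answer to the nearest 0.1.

Let F be the Fahrenheit reading. The kelvin reading is K = 5/9·F + 255.372.
Require K - F = 149: (-4/9)·F + 255.372 = 149.
F = (149 - 255.372) / (-4/9) = 239.3.

239.3°F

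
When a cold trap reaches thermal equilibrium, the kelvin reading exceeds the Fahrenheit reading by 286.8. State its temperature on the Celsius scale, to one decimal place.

Let x be the Fahrenheit reading; then the kelvin reading is 5/9·x + 255.372.
(5/9·x + 255.372) - x = 286.8  ⇒  (-4/9)·x = 31.4278  ⇒  x = -70.7125°F.
In Celsius: (-70.7125 - 32) × 5/9 = -57.1°C.

-57.1°C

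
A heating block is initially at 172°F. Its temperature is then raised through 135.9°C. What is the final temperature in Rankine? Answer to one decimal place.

876.3°R

Initial temperature in Celsius: (172 - 32) × 5/9 = 77.7778°C.
Final Celsius temperature: 77.7778 + 135.9000 = 213.6778°C.
In Rankine: 213.6778 × 1.8 + 491.67 = 876.3°R.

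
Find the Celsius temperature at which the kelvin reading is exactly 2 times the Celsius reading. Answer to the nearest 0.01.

Let C be the Celsius reading. The kelvin reading is K = 1·C + 273.15.
Require K = 2·C: 1·C + 273.15 = 2·C.
(-1)·C = -273.15  ⇒  C = 273.15.

273.15°C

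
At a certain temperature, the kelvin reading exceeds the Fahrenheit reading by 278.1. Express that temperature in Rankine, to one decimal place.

408.5°R

Let x be the kelvin reading; then the Fahrenheit reading is 1.8·x - 459.67.
(1.8·x - 459.67) - x = -278.1  ⇒  (0.8)·x = 181.57  ⇒  x = 226.9625 K.
In Celsius: 226.9625 - 273.15 = -46.1875°C.
In Rankine: -46.1875 × 1.8 + 491.67 = 408.5°R.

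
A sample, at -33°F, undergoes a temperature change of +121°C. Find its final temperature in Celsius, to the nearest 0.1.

Initial temperature in Celsius: (-33 - 32) × 5/9 = -36.1111°C.
Final Celsius temperature: -36.1111 + 121.0000 = 84.8889°C.

84.9°C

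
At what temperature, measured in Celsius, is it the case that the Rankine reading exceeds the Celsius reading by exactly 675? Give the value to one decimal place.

229.2°C

Let C be the Celsius reading. The Rankine reading is R = 1.8·C + 491.67.
Require R - C = 675: (0.8)·C + 491.67 = 675.
C = (675 - 491.67) / (0.8) = 229.2.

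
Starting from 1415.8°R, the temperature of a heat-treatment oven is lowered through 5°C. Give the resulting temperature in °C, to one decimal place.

508.4°C

Initial temperature in Celsius: (1415.8 - 491.67) × 5/9 = 513.4056°C.
Final Celsius temperature: 513.4056 - 5.0000 = 508.4056°C.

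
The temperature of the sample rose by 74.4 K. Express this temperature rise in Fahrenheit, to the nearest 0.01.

For a temperature interval the offset drops out; only the factor 1.8 applies.
74.4 × 1.8 = 133.92.

133.92°F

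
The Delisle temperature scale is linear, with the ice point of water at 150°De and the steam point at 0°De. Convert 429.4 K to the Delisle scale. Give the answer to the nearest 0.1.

First in Celsius: 429.4 - 273.15 = 156.2500°C.
Linearly onto the Delisle scale: 150 + (156.2500 / 100) × (0 - 150) = -84.4°De.

-84.4°De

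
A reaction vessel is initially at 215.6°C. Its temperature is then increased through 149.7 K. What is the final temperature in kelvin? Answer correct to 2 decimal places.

The 149.7 K change is an interval; Kelvin and Celsius degrees are the same size, so ΔC = +149.7°C.
Final Celsius temperature: 215.6000 + 149.7000 = 365.3000°C.
In kelvin: 365.3000 + 273.15 = 638.45 K.

638.45 K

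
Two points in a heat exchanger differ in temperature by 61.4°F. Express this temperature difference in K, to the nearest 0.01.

34.11 K

For a temperature interval the offset drops out; only the factor 5/9 applies.
61.4 × 5/9 = 34.11.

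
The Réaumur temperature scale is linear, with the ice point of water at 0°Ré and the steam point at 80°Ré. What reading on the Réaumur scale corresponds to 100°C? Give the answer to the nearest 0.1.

Linearly onto the Réaumur scale: 0 + (100.0000 / 100) × (80 - 0) = 80.0°Ré.

80.0°Ré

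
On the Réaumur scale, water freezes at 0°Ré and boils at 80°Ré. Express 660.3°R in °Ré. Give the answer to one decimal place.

74.9°Ré

First in Celsius: (660.3 - 491.67) × 5/9 = 93.6833°C.
Linearly onto the Réaumur scale: 0 + (93.6833 / 100) × (80 - 0) = 74.9°Ré.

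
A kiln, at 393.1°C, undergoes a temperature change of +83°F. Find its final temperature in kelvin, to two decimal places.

The 83°F change is an interval, so only the factor 5/9 applies: +83 × 5/9 = +46.1111°C.
Final Celsius temperature: 393.1000 + 46.1111 = 439.2111°C.
In kelvin: 439.2111 + 273.15 = 712.36 K.

712.36 K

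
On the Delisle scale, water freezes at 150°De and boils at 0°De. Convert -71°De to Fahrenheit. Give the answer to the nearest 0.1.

Linear interpolation between the fixed points: C = (-71 - 150) × 100 / (0 - 150) = 147.3333°C.
Then 147.3333 × 1.8 + 32 = 297.2°F.

297.2°F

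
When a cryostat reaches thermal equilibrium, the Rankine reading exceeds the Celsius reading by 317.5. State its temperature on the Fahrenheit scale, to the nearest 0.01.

-359.88°F

Let x be the Rankine reading; then the Celsius reading is 5/9·x - 273.15.
(5/9·x - 273.15) - x = -317.5  ⇒  (-4/9)·x = -44.35  ⇒  x = 99.7875°R.
In Celsius: (99.7875 - 491.67) × 5/9 = -217.7125°C.
In Fahrenheit: -217.7125 × 1.8 + 32 = -359.88°F.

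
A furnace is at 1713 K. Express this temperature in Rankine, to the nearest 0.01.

In Celsius: 1713 - 273.15 = 1439.8500°C.
In Rankine: 1439.8500 × 1.8 + 491.67 = 3083.40°R.

3083.40°R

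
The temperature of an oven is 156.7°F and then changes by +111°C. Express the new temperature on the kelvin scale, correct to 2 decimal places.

453.43 K

Initial temperature in Celsius: (156.7 - 32) × 5/9 = 69.2778°C.
Final Celsius temperature: 69.2778 + 111.0000 = 180.2778°C.
In kelvin: 180.2778 + 273.15 = 453.43 K.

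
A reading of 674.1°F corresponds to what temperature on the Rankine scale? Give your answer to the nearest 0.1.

1133.8°R

In Celsius: (674.1 - 32) × 5/9 = 356.7222°C.
In Rankine: 356.7222 × 1.8 + 491.67 = 1133.8°R.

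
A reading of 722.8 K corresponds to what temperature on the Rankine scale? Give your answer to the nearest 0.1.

In Celsius: 722.8 - 273.15 = 449.6500°C.
In Rankine: 449.6500 × 1.8 + 491.67 = 1301.0°R.

1301.0°R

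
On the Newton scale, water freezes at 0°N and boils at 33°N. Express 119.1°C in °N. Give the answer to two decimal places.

39.30°N

Linearly onto the Newton scale: 0 + (119.1000 / 100) × (33 - 0) = 39.30°N.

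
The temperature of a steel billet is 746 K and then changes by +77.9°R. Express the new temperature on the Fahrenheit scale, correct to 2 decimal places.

961.03°F

Initial temperature in Celsius: 746 - 273.15 = 472.8500°C.
The 77.9°R change is an interval, so only the factor 5/9 applies: +77.9 × 5/9 = +43.2778°C.
Final Celsius temperature: 472.8500 + 43.2778 = 516.1278°C.
In Fahrenheit: 516.1278 × 1.8 + 32 = 961.03°F.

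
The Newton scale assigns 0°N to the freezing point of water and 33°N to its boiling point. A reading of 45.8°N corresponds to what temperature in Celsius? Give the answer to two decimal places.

138.79°C

Linear interpolation between the fixed points: C = (45.8 - 0) × 100 / (33 - 0) = 138.7879°C.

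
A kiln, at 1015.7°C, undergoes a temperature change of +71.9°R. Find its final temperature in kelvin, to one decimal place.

1328.8 K

The 71.9°R change is an interval, so only the factor 5/9 applies: +71.9 × 5/9 = +39.9444°C.
Final Celsius temperature: 1015.7000 + 39.9444 = 1055.6444°C.
In kelvin: 1055.6444 + 273.15 = 1328.8 K.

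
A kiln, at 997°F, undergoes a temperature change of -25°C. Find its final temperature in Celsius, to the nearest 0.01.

Initial temperature in Celsius: (997 - 32) × 5/9 = 536.1111°C.
Final Celsius temperature: 536.1111 - 25.0000 = 511.1111°C.

511.11°C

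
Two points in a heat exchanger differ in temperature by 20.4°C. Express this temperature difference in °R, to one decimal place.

36.7°R

An interval of 1°C corresponds to 1.8°R.
20.4 × 1.8 = 36.7.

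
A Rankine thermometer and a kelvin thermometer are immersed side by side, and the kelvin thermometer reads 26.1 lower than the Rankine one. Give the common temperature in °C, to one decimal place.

-240.5°C

Let x be the Rankine reading; then the kelvin reading is 5/9·x.
(5/9·x) - x = -26.1  ⇒  (-4/9)·x = -26.1  ⇒  x = 58.7250°R.
In Celsius: (58.725 - 491.67) × 5/9 = -240.5°C.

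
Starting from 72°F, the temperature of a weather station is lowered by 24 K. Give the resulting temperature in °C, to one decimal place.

-1.8°C

Initial temperature in Celsius: (72 - 32) × 5/9 = 22.2222°C.
The 24 K change is an interval; Kelvin and Celsius degrees are the same size, so ΔC = -24°C.
Final Celsius temperature: 22.2222 - 24.0000 = -1.7778°C.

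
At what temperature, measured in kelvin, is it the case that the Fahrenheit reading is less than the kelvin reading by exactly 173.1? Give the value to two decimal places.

Let K be the kelvin reading. The Fahrenheit reading is F = 1.8·K - 459.67.
Require F - K = -173.1: (0.8)·K - 459.67 = -173.1.
K = (-173.1 + 459.67) / (0.8) = 358.21.

358.21 K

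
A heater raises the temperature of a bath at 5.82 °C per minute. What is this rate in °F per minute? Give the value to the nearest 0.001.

The quantity depends on a temperature interval, so only the ratio of degree sizes applies; the offset between the scales is irrelevant.
A change of 1°C is a change of 1.8°F, so 5.82 × 1.8 = 10.476.

10.476 °F/minute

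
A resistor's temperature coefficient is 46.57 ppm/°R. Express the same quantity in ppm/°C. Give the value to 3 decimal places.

83.826 ppm/°C

Since only a temperature interval is involved, the additive offset between the scales drops out.
A change of 1°C is a change of 1.8°R, so per °C the value is 46.57 × 1.8 = 83.826.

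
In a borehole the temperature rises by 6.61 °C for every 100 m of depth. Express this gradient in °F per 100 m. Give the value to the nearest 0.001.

11.898 °F/100 m

Since only a temperature interval is involved, the additive offset between the scales drops out.
A change of 1°C is a change of 1.8°F, so 6.61 × 1.8 = 11.898.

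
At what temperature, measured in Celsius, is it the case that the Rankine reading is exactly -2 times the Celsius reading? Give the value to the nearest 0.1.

Let C be the Celsius reading. The Rankine reading is R = 1.8·C + 491.67.
Require R = -2·C: 1.8·C + 491.67 = -2·C.
(3.8)·C = -491.67  ⇒  C = -129.4.

-129.4°C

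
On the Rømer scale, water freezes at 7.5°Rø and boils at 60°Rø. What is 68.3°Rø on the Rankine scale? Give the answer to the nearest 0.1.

700.1°R

Linear interpolation between the fixed points: C = (68.3 - 7.5) × 100 / (60 - 7.5) = 115.8095°C.
Then 115.8095 × 1.8 + 491.67 = 700.1°R.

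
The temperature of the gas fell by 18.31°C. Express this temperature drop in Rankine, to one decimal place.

33.0°R

An interval of 1°C corresponds to 1.8°R.
18.31 × 1.8 = 33.0.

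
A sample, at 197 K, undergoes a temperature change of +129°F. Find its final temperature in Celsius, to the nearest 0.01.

-4.48°C

Initial temperature in Celsius: 197 - 273.15 = -76.1500°C.
The 129°F change is an interval, so only the factor 5/9 applies: +129 × 5/9 = +71.6667°C.
Final Celsius temperature: -76.1500 + 71.6667 = -4.4833°C.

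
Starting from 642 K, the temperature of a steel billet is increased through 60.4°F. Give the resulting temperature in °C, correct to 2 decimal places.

Initial temperature in Celsius: 642 - 273.15 = 368.8500°C.
The 60.4°F change is an interval, so only the factor 5/9 applies: +60.4 × 5/9 = +33.5556°C.
Final Celsius temperature: 368.8500 + 33.5556 = 402.4056°C.

402.41°C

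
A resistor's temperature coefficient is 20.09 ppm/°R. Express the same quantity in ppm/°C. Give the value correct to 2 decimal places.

36.16 ppm/°C

The quantity depends on a temperature interval, so only the ratio of degree sizes applies; the offset between the scales is irrelevant.
A change of 1°C is a change of 1.8°R, so per °C the value is 20.09 × 1.8 = 36.16.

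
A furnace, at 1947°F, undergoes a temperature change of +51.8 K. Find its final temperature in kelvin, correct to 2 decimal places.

Initial temperature in Celsius: (1947 - 32) × 5/9 = 1063.8889°C.
The 51.8 K change is an interval; Kelvin and Celsius degrees are the same size, so ΔC = +51.8°C.
Final Celsius temperature: 1063.8889 + 51.8000 = 1115.6889°C.
In kelvin: 1115.6889 + 273.15 = 1388.84 K.

1388.84 K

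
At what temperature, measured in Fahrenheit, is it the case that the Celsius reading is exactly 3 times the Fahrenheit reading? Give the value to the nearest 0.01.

-7.27°F

Let F be the Fahrenheit reading. The Celsius reading is C = 5/9·F - 17.7778.
Require C = 3·F: 5/9·F - 17.7778 = 3·F.
(-22/9)·F = 17.7778  ⇒  F = -7.27.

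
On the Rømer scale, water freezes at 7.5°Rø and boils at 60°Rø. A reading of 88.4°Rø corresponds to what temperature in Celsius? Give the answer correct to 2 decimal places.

Linear interpolation between the fixed points: C = (88.4 - 7.5) × 100 / (60 - 7.5) = 154.0952°C.

154.10°C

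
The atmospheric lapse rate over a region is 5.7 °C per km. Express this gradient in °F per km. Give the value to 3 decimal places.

10.260 °F/km

Since only a temperature interval is involved, the additive offset between the scales drops out.
A change of 1°C is a change of 1.8°F, so 5.7 × 1.8 = 10.260.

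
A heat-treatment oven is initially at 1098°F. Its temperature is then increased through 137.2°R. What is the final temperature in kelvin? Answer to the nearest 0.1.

941.6 K

Initial temperature in Celsius: (1098 - 32) × 5/9 = 592.2222°C.
The 137.2°R change is an interval, so only the factor 5/9 applies: +137.2 × 5/9 = +76.2222°C.
Final Celsius temperature: 592.2222 + 76.2222 = 668.4444°C.
In kelvin: 668.4444 + 273.15 = 941.6 K.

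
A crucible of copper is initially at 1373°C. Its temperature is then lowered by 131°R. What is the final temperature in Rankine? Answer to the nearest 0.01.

The 131°R change is an interval, so only the factor 5/9 applies: -131 × 5/9 = -72.7778°C.
Final Celsius temperature: 1373.0000 - 72.7778 = 1300.2222°C.
In Rankine: 1300.2222 × 1.8 + 491.67 = 2832.07°R.

2832.07°R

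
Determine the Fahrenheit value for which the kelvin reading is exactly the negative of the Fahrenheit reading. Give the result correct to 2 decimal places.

Let F be the Fahrenheit reading. The kelvin reading is K = 5/9·F + 255.372.
Require K = -1·F: 5/9·F + 255.372 = -1·F.
(14/9)·F = -255.372  ⇒  F = -164.17.

-164.17°F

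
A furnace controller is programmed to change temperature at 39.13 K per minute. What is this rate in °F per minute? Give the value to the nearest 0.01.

70.43 °F/minute

The quantity depends on a temperature interval, so only the ratio of degree sizes applies; the offset between the scales is irrelevant.
A change of 1 K is a change of 1.8°F, so 39.13 × 1.8 = 70.43.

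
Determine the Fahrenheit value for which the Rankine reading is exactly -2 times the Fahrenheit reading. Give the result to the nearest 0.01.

-153.22°F

Let F be the Fahrenheit reading. The Rankine reading is R = 1·F + 459.67.
Require R = -2·F: 1·F + 459.67 = -2·F.
(3)·F = -459.67  ⇒  F = -153.22.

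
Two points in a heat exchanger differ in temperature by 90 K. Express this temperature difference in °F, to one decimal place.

For a temperature interval the offset drops out; only the factor 1.8 applies.
90 × 1.8 = 162.0.

162.0°F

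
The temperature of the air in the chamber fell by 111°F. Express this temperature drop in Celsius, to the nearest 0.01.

61.67°C

Only the scale ratio 5/9 matters for a change in temperature.
111 × 5/9 = 61.67.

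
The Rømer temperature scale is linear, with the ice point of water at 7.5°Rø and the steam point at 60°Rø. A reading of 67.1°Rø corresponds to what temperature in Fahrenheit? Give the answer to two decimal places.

Linear interpolation between the fixed points: C = (67.1 - 7.5) × 100 / (60 - 7.5) = 113.5238°C.
Then 113.5238 × 1.8 + 32 = 236.34°F.

236.34°F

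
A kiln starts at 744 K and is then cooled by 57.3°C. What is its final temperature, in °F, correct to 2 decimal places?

776.39°F

Initial temperature in Celsius: 744 - 273.15 = 470.8500°C.
Final Celsius temperature: 470.8500 - 57.3000 = 413.5500°C.
In Fahrenheit: 413.5500 × 1.8 + 32 = 776.39°F.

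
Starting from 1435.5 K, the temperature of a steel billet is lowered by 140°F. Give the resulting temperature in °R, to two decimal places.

Initial temperature in Celsius: 1435.5 - 273.15 = 1162.3500°C.
The 140°F change is an interval, so only the factor 5/9 applies: -140 × 5/9 = -77.7778°C.
Final Celsius temperature: 1162.3500 - 77.7778 = 1084.5722°C.
In Rankine: 1084.5722 × 1.8 + 491.67 = 2443.90°R.

2443.90°R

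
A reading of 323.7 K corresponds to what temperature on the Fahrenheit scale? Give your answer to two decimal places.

122.99°F

In Celsius: 323.7 - 273.15 = 50.5500°C.
In Fahrenheit: 50.5500 × 1.8 + 32 = 122.99°F.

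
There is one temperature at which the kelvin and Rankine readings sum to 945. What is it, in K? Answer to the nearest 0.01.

Let K be the kelvin reading. The Rankine reading is R = 1.8·K.
Require K + R = 945: (2.8)·K = 945.
K = (945) / (2.8) = 337.50.

337.50 K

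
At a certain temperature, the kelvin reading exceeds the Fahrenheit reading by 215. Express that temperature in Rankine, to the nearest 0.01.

550.51°R

Let x be the kelvin reading; then the Fahrenheit reading is 1.8·x - 459.67.
(1.8·x - 459.67) - x = -215  ⇒  (0.8)·x = 244.67  ⇒  x = 305.8375 K.
In Celsius: 305.8375 - 273.15 = 32.6875°C.
In Rankine: 32.6875 × 1.8 + 491.67 = 550.51°R.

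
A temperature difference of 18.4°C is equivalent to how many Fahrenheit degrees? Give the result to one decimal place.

33.1°F

Only the scale ratio 1.8 matters for a change in temperature.
18.4 × 1.8 = 33.1.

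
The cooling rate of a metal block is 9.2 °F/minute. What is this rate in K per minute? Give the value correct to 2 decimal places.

Since only a temperature interval is involved, the additive offset between the scales drops out.
A change of 1°F is a change of 5/9 K, so 9.2 × 5/9 = 5.11.

5.11 K/minute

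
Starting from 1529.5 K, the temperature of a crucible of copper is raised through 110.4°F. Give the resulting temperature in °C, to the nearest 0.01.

Initial temperature in Celsius: 1529.5 - 273.15 = 1256.3500°C.
The 110.4°F change is an interval, so only the factor 5/9 applies: +110.4 × 5/9 = +61.3333°C.
Final Celsius temperature: 1256.3500 + 61.3333 = 1317.6833°C.

1317.68°C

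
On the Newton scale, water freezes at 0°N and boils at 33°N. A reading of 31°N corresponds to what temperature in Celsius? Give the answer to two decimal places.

Linear interpolation between the fixed points: C = (31 - 0) × 100 / (33 - 0) = 93.9394°C.

93.94°C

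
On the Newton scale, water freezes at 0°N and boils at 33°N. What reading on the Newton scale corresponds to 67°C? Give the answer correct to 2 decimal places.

Linearly onto the Newton scale: 0 + (67.0000 / 100) × (33 - 0) = 22.11°N.

22.11°N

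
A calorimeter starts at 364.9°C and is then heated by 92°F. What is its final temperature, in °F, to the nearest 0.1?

780.8°F

The 92°F change is an interval, so only the factor 5/9 applies: +92 × 5/9 = +51.1111°C.
Final Celsius temperature: 364.9000 + 51.1111 = 416.0111°C.
In Fahrenheit: 416.0111 × 1.8 + 32 = 780.8°F.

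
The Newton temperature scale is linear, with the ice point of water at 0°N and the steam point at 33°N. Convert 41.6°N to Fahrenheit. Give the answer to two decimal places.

258.91°F

Linear interpolation between the fixed points: C = (41.6 - 0) × 100 / (33 - 0) = 126.0606°C.
Then 126.0606 × 1.8 + 32 = 258.91°F.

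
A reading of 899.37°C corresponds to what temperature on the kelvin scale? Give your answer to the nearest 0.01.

1172.52 K

In kelvin: 899.3700 + 273.15 = 1172.52 K.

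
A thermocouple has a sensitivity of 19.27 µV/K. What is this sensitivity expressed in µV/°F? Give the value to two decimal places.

Since only a temperature interval is involved, the additive offset between the scales drops out.
A change of 1°F is a change of 5/9 K, so per °F the value is 19.27 × 5/9 = 10.71.

10.71 µV/°F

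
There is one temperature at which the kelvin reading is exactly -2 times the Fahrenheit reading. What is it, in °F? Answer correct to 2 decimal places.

-99.93°F

Let F be the Fahrenheit reading. The kelvin reading is K = 5/9·F + 255.372.
Require K = -2·F: 5/9·F + 255.372 = -2·F.
(23/9)·F = -255.372  ⇒  F = -99.93.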